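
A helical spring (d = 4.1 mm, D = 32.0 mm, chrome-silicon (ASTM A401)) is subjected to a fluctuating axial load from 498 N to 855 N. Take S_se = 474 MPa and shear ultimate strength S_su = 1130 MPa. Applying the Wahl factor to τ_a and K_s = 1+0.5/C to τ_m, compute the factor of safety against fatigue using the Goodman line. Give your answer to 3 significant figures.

0.780

C = D/d = 32.0/4.1 = 7.8049; K_W = (4C−1)/(4C−4)+0.615/C = 1.1890; K_s = 1+0.5/C = 1.0641
F_a = (F_max−F_min)/2 = 178.5 N; F_m = (F_max+F_min)/2 = 676.5 N
τ_a = K_W·8F_aD/(πd³) = 1.1890 × 211.05 = 250.94 MPa
τ_m = K_s·8F_mD/(πd³) = 1.0641 × 799.85 = 851.09 MPa
Goodman: 1/n_f = τ_a/S_se + τ_m/S_su = 250.94/474 + 851.09/1130 = 0.52940 + 0.75317 = 1.2826
n_f = 1/1.2826 = 0.7797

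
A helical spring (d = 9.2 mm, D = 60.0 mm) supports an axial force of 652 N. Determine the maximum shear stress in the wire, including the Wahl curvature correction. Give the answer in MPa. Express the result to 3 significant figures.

Spring index C = D/d = 60.0/9.2 = 6.5217
K_W = (4C−1)/(4C−4) + 0.615/C = 25.087/22.087 + 0.0943 = 1.2301
τ₀ = 8FD/(πd³) = 8·652·60.0/(π·9.2³) = 312960/2446.3 = 127.93 MPa
τ_max = K·τ₀ = 1.2301 × 127.93 = 157.37 MPa

157 MPa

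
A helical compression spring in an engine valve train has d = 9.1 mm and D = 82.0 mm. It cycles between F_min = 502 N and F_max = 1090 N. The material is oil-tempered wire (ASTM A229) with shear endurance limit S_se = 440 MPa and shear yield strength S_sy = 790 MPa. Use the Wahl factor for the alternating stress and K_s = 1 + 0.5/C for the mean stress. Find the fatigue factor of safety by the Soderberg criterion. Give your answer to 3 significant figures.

C = D/d = 82.0/9.1 = 9.0110; K_W = (4C−1)/(4C−4)+0.615/C = 1.1619; K_s = 1+0.5/C = 1.0555
F_a = (F_max−F_min)/2 = 294 N; F_m = (F_max+F_min)/2 = 796 N
τ_a = K_W·8F_aD/(πd³) = 1.1619 × 81.466 = 94.653 MPa
τ_m = K_s·8F_mD/(πd³) = 1.0555 × 220.57 = 232.81 MPa
Soderberg: 1/n_f = τ_a/S_se + τ_m/S_sy = 94.653/440 + 232.81/790 = 0.21512 + 0.29469 = 0.50981
n_f = 1/0.50981 = 1.962

1.96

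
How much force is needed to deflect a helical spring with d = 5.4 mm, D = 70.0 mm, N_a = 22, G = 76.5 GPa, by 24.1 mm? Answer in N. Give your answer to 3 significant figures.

26.0 N

k = Gd⁴/(8D³N_a) = (76.5×10³)(5.4⁴)/(8·70.0³·22) = 1.0775 N/mm
F = k·δ = 1.0775 × 24.1 = 25.968 N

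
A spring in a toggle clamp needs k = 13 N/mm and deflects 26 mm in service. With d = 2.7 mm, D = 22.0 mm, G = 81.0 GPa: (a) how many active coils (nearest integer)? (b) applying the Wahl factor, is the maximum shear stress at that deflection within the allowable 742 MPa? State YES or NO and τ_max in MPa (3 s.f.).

N_a = Gd⁴/(8D³k) = (81.0×10³)(2.7⁴)/(8·22.0³·13) = 3.887 → N_a = 4
Actual rate k = Gd⁴/(8D³·4) = 12.633 N/mm
Working load F = kδ = 12.633·26 = 328.47 N
C = 22.0/2.7 = 8.1481; K_W = (4C−1)/(4C−4)+0.615/C = 1.1804
τ_max = K_W·8FD/(πd³) = 1.1804·934.9 = 1103.6 MPa
τ_max > 742 MPa → exceeds allowable

(a) 4 coils; (b) NO, τ_max = 1100 MPa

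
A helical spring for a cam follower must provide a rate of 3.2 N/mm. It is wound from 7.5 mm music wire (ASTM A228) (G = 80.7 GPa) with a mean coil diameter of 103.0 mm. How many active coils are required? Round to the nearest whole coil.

N_a = Gd⁴/(8D³k) = (80.7×10³ × 7.5⁴)/(8 × 103.0³ × 3.2)
    = 2.5534e+08 / 2.79738e+07 = 9.128 → 9 coils

9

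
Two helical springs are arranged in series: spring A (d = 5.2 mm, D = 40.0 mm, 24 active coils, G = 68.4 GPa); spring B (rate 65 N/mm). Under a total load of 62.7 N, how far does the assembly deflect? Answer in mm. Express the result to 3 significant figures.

k_A = Gd⁴/(8D³N_a) = (68.4×10³)(5.2⁴)/(8·40.0³·24) = 4.0699 N/mm
Series: 1/k_eq = 1/4.0699 + 1/65 = 0.26109; k_eq = 3.8301 N/mm
δ = F/k_eq = 62.7/3.8301 = 16.37 mm

16.4 mm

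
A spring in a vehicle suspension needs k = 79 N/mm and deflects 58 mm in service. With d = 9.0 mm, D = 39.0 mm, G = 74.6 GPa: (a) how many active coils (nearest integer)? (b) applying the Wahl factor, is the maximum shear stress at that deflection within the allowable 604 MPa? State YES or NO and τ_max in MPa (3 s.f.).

(a) 13 coils; (b) NO, τ_max = 857 MPa

N_a = Gd⁴/(8D³k) = (74.6×10³)(9.0⁴)/(8·39.0³·79) = 13.06 → N_a = 13
Actual rate k = Gd⁴/(8D³·13) = 79.338 N/mm
Working load F = kδ = 79.338·58 = 4601.6 N
C = 39.0/9.0 = 4.3333; K_W = (4C−1)/(4C−4)+0.615/C = 1.3669
τ_max = K_W·8FD/(πd³) = 1.3669·626.88 = 856.9 MPa
τ_max > 604 MPa → exceeds allowable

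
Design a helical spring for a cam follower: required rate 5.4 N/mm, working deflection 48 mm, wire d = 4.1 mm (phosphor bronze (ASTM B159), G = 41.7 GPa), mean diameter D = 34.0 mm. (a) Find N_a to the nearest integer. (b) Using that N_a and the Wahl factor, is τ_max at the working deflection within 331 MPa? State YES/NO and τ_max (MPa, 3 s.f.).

(a) 7 coils; (b) NO, τ_max = 380 MPa

N_a = Gd⁴/(8D³k) = (41.7×10³)(4.1⁴)/(8·34.0³·5.4) = 6.94 → N_a = 7
Actual rate k = Gd⁴/(8D³·7) = 5.3536 N/mm
Working load F = kδ = 5.3536·48 = 256.97 N
C = 34.0/4.1 = 8.2927; K_W = (4C−1)/(4C−4)+0.615/C = 1.1770
τ_max = K_W·8FD/(πd³) = 1.1770·322.82 = 379.96 MPa
τ_max > 331 MPa → exceeds allowable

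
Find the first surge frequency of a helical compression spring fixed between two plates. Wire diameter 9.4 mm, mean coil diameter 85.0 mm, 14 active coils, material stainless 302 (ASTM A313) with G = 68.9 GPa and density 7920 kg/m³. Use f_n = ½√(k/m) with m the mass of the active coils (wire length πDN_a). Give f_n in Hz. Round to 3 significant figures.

30.8 Hz

k = Gd⁴/(8D³N_a) = (68.9×10³)(9.4⁴)/(8·85.0³·14) = 7.8209 N/mm = 7820.9 N/m
Wire length L = πDN_a = π·85.0·14 = 3738.5 mm
m = ρ·(πd²/4)·L = 7920 × 69.398×10⁻⁶ m² × 3.7385 m = 2.0548 kg
f_n = ½√(k/m) = 0.5·√(7820.9/2.0548) = 0.5·√(3806.2) = 30.847 Hz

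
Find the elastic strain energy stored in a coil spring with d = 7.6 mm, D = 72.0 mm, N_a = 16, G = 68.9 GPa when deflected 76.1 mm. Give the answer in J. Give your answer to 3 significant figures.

13.9 J

k = Gd⁴/(8D³N_a) = (68.9×10³)(7.6⁴)/(8·72.0³·16) = 4.8113 N/mm
U = ½kδ² = 0.5 × 4.8113 × 76.1² = 13932 N·mm = 13.932 J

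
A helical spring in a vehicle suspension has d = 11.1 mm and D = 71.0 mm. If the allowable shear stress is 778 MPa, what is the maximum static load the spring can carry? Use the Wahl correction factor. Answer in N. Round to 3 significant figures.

C = D/d = 71.0/11.1 = 6.3964
K_W = (4C−1)/(4C−4) + 0.615/C = 24.586/21.586 + 0.0961 = 1.2351
τ_max = K·8FD/(πd³) → F_max = τ_allow·πd³/(8DK)
F_max = 778·π·11.1³/(8·71.0·1.2351) = 3.3427e+06/701.55 = 4764.7 N

4760 N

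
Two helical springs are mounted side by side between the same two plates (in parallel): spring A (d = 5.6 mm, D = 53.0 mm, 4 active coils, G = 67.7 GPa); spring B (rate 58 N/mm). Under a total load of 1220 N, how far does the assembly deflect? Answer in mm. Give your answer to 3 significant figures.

k_A = Gd⁴/(8D³N_a) = (67.7×10³)(5.6⁴)/(8·53.0³·4) = 13.975 N/mm
Parallel: k_eq = 13.975 + 58 = 71.975 N/mm
δ = F/k_eq = 1220/71.975 = 16.95 mm

17.0 mm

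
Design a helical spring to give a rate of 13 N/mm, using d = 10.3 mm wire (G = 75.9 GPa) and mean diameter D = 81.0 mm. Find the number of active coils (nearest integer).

N_a = Gd⁴/(8D³k) = (75.9×10³ × 10.3⁴)/(8 × 81.0³ × 13)
    = 8.54261e+08 / 5.52699e+07 = 15.46 → 15 coils

15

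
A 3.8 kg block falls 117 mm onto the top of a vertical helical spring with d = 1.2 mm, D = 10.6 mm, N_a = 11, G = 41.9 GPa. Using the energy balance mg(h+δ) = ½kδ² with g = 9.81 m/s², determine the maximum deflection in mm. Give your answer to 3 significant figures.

157 mm

k = Gd⁴/(8D³N_a) = (41.9×10³)(1.2⁴)/(8·10.6³·11) = 0.82897 N/mm
W = mg = 3.8 × 9.81 = 37.278 N
½kδ² − Wδ − Wh = 0 → δ = (W + √(W² + 2kWh))/k
δ = (37.278 + √(1389.6 + 7231.15))/0.82897 = (37.278 + 92.848)/0.82897 = 156.97 mm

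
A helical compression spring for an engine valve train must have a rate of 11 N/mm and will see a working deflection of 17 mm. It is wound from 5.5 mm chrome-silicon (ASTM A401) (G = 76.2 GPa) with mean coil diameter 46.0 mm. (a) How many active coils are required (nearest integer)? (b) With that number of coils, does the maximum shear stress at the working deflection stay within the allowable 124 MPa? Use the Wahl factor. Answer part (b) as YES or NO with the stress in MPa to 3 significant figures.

N_a = Gd⁴/(8D³k) = (76.2×10³)(5.5⁴)/(8·46.0³·11) = 8.14 → N_a = 8
Actual rate k = Gd⁴/(8D³·8) = 11.193 N/mm
Working load F = kδ = 11.193·17 = 190.28 N
C = 46.0/5.5 = 8.3636; K_W = (4C−1)/(4C−4)+0.615/C = 1.1754
τ_max = K_W·8FD/(πd³) = 1.1754·133.97 = 157.47 MPa
τ_max > 124 MPa → exceeds allowable

(a) 8 coils; (b) NO, τ_max = 157 MPa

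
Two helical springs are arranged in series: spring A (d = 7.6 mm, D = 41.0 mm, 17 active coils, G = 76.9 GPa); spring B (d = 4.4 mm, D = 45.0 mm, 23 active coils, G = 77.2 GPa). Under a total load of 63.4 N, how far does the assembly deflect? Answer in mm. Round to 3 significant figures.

39.1 mm

k_A = Gd⁴/(8D³N_a) = (76.9×10³)(7.6⁴)/(8·41.0³·17) = 27.371 N/mm
k_B = Gd⁴/(8D³N_a) = (77.2×10³)(4.4⁴)/(8·45.0³·23) = 1.7257 N/mm
Series: 1/k_eq = 1/27.371 + 1/1.7257 = 0.616; k_eq = 1.6234 N/mm
δ = F/k_eq = 63.4/1.6234 = 39.054 mm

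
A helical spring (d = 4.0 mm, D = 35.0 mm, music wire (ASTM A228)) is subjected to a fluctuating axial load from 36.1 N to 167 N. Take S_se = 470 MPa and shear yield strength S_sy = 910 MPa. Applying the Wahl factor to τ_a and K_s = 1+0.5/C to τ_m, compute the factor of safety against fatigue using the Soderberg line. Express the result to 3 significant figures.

2.56

C = D/d = 35.0/4.0 = 8.7500; K_W = (4C−1)/(4C−4)+0.615/C = 1.1671; K_s = 1+0.5/C = 1.0571
F_a = (F_max−F_min)/2 = 65.45 N; F_m = (F_max+F_min)/2 = 101.55 N
τ_a = K_W·8F_aD/(πd³) = 1.1671 × 91.146 = 106.37 MPa
τ_m = K_s·8F_mD/(πd³) = 1.0571 × 141.42 = 149.5 MPa
Soderberg: 1/n_f = τ_a/S_se + τ_m/S_sy = 106.37/470 + 149.5/910 = 0.22633 + 0.16429 = 0.39061
n_f = 1/0.39061 = 2.56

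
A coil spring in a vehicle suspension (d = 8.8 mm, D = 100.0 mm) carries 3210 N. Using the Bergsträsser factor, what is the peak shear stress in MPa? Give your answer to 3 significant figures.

1340 MPa

Spring index C = D/d = 100.0/8.8 = 11.3636
K_B = (4C+2)/(4C−3) = 47.455/42.455 = 1.1178
τ₀ = 8FD/(πd³) = 8·3210·100.0/(π·8.8³) = 2.568e+06/2140.9 = 1199.5 MPa
τ_max = K·τ₀ = 1.1178 × 1199.5 = 1340.8 MPa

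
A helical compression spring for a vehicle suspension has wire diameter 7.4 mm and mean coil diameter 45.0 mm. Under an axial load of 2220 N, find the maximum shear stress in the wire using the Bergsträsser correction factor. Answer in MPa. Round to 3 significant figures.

Spring index C = D/d = 45.0/7.4 = 6.0811
K_B = (4C+2)/(4C−3) = 26.324/21.324 = 1.2345
τ₀ = 8FD/(πd³) = 8·2220·45.0/(π·7.4³) = 799200/1273 = 627.78 MPa
τ_max = K·τ₀ = 1.2345 × 627.78 = 774.98 MPa

775 MPa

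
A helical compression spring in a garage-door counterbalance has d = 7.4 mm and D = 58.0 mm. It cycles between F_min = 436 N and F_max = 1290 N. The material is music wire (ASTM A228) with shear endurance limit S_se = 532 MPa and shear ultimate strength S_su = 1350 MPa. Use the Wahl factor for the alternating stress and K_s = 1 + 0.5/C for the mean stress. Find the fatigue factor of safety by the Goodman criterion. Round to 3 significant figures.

1.68

C = D/d = 58.0/7.4 = 7.8378; K_W = (4C−1)/(4C−4)+0.615/C = 1.1881; K_s = 1+0.5/C = 1.0638
F_a = (F_max−F_min)/2 = 427 N; F_m = (F_max+F_min)/2 = 863 N
τ_a = K_W·8F_aD/(πd³) = 1.1881 × 155.63 = 184.91 MPa
τ_m = K_s·8F_mD/(πd³) = 1.0638 × 314.55 = 334.61 MPa
Goodman: 1/n_f = τ_a/S_se + τ_m/S_su = 184.91/532 + 334.61/1350 = 0.34758 + 0.24786 = 0.59544
n_f = 1/0.59544 = 1.679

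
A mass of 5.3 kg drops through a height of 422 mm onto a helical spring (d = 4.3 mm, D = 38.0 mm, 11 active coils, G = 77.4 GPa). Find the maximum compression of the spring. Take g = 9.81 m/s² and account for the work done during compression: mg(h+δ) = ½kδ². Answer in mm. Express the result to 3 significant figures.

99.5 mm

k = Gd⁴/(8D³N_a) = (77.4×10³)(4.3⁴)/(8·38.0³·11) = 5.48 N/mm
W = mg = 5.3 × 9.81 = 51.993 N
½kδ² − Wδ − Wh = 0 → δ = (W + √(W² + 2kWh))/k
δ = (51.993 + √(2703.3 + 240474))/5.48 = (51.993 + 493.13)/5.48 = 99.475 mm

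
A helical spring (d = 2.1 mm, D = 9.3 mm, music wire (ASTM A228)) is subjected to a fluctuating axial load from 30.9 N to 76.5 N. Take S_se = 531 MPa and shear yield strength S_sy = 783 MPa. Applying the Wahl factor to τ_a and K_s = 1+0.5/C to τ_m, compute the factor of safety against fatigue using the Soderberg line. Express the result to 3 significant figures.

C = D/d = 9.3/2.1 = 4.4286; K_W = (4C−1)/(4C−4)+0.615/C = 1.3576; K_s = 1+0.5/C = 1.1129
F_a = (F_max−F_min)/2 = 22.8 N; F_m = (F_max+F_min)/2 = 53.7 N
τ_a = K_W·8F_aD/(πd³) = 1.3576 × 58.304 = 79.155 MPa
τ_m = K_s·8F_mD/(πd³) = 1.1129 × 137.32 = 152.83 MPa
Soderberg: 1/n_f = τ_a/S_se + τ_m/S_sy = 79.155/531 + 152.83/783 = 0.14907 + 0.19518 = 0.34425
n_f = 1/0.34425 = 2.905

2.90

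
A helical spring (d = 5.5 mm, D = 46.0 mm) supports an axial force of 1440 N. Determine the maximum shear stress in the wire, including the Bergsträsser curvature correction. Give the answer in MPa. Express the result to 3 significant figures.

1180 MPa

Spring index C = D/d = 46.0/5.5 = 8.3636
K_B = (4C+2)/(4C−3) = 35.455/30.455 = 1.1642
τ₀ = 8FD/(πd³) = 8·1440·46.0/(π·5.5³) = 529920/522.68 = 1013.8 MPa
τ_max = K·τ₀ = 1.1642 × 1013.8 = 1180.3 MPa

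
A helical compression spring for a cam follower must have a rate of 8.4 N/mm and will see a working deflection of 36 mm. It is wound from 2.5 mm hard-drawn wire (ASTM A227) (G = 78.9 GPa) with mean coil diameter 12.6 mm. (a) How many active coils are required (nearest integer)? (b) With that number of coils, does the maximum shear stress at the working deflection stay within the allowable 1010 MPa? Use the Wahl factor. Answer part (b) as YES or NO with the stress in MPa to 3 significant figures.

N_a = Gd⁴/(8D³k) = (78.9×10³)(2.5⁴)/(8·12.6³·8.4) = 22.93 → N_a = 23
Actual rate k = Gd⁴/(8D³·23) = 8.3735 N/mm
Working load F = kδ = 8.3735·36 = 301.45 N
C = 12.6/2.5 = 5.0400; K_W = (4C−1)/(4C−4)+0.615/C = 1.3077
τ_max = K_W·8FD/(πd³) = 1.3077·619.01 = 809.46 MPa
τ_max ≤ 1010 MPa → acceptable

(a) 23 coils; (b) YES, τ_max = 809 MPa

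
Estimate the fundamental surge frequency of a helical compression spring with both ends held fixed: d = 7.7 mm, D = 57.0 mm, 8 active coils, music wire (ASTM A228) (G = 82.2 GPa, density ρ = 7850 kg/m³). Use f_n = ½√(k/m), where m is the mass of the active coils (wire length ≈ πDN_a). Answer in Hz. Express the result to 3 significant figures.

k = Gd⁴/(8D³N_a) = (82.2×10³)(7.7⁴)/(8·57.0³·8) = 24.38 N/mm = 24380 N/m
Wire length L = πDN_a = π·57.0·8 = 1432.6 mm
m = ρ·(πd²/4)·L = 7850 × 46.566×10⁻⁶ m² × 1.4326 m = 0.52367 kg
f_n = ½√(k/m) = 0.5·√(24380/0.52367) = 0.5·√(46556) = 107.88 Hz

108 Hz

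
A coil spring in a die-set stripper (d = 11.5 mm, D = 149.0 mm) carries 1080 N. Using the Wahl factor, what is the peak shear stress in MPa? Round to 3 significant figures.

299 MPa

Spring index C = D/d = 149.0/11.5 = 12.9565
K_W = (4C−1)/(4C−4) + 0.615/C = 50.826/47.826 + 0.0475 = 1.1102
τ₀ = 8FD/(πd³) = 8·1080·149.0/(π·11.5³) = 1.28736e+06/4778 = 269.44 MPa
τ_max = K·τ₀ = 1.1102 × 269.44 = 299.13 MPa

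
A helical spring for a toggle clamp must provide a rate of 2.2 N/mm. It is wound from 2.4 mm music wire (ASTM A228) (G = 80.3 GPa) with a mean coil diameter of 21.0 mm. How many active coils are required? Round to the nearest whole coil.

16

N_a = Gd⁴/(8D³k) = (80.3×10³ × 2.4⁴)/(8 × 21.0³ × 2.2)
    = 2.66416e+06 / 162994 = 16.35 → 16 coils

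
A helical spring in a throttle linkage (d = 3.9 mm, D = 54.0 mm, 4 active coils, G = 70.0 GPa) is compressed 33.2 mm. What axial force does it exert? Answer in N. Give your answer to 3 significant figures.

k = Gd⁴/(8D³N_a) = (70.0×10³)(3.9⁴)/(8·54.0³·4) = 3.2138 N/mm
F = k·δ = 3.2138 × 33.2 = 106.7 N

107 N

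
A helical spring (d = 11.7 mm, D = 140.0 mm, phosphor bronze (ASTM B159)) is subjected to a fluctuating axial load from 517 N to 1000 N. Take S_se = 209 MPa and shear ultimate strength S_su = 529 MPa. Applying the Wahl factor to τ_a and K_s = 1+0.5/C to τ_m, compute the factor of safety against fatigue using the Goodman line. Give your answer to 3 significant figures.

1.61

C = D/d = 140.0/11.7 = 11.9658; K_W = (4C−1)/(4C−4)+0.615/C = 1.1198; K_s = 1+0.5/C = 1.0418
F_a = (F_max−F_min)/2 = 241.5 N; F_m = (F_max+F_min)/2 = 758.5 N
τ_a = K_W·8F_aD/(πd³) = 1.1198 × 53.756 = 60.196 MPa
τ_m = K_s·8F_mD/(πd³) = 1.0418 × 168.84 = 175.89 MPa
Goodman: 1/n_f = τ_a/S_se + τ_m/S_su = 60.196/209 + 175.89/529 = 0.28802 + 0.33250 = 0.62052
n_f = 1/0.62052 = 1.612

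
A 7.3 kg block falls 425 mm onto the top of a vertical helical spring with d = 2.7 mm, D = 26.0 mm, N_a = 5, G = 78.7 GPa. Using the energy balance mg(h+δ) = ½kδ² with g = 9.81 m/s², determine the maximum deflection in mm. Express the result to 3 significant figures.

114 mm

k = Gd⁴/(8D³N_a) = (78.7×10³)(2.7⁴)/(8·26.0³·5) = 5.9491 N/mm
W = mg = 7.3 × 9.81 = 71.613 N
½kδ² − Wδ − Wh = 0 → δ = (W + √(W² + 2kWh))/k
δ = (71.613 + √(5128.4 + 362127))/5.9491 = (71.613 + 606.02)/5.9491 = 113.9 mm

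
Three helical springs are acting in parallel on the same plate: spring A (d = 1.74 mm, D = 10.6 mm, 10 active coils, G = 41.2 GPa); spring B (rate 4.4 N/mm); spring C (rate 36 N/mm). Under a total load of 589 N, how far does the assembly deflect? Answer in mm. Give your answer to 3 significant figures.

k_A = Gd⁴/(8D³N_a) = (41.2×10³)(1.74⁴)/(8·10.6³·10) = 3.9636 N/mm
Parallel: k_eq = 3.9636 + 4.4 + 36 = 44.364 N/mm
δ = F/k_eq = 589/44.364 = 13.277 mm

13.3 mm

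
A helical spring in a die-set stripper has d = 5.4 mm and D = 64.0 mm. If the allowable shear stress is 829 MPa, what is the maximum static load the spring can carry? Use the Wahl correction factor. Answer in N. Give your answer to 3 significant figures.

715 N

C = D/d = 64.0/5.4 = 11.8519
K_W = (4C−1)/(4C−4) + 0.615/C = 46.407/43.407 + 0.0519 = 1.1210
τ_max = K·8FD/(πd³) → F_max = τ_allow·πd³/(8DK)
F_max = 829·π·5.4³/(8·64.0·1.1210) = 4.101e+05/573.95 = 714.51 N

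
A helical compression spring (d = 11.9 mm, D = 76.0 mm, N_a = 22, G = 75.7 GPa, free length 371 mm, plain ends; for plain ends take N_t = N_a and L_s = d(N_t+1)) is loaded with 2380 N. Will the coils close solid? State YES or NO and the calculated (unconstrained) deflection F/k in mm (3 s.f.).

k = Gd⁴/(8D³N_a) = (75.7×10³)(11.9⁴)/(8·76.0³·22) = 19.649 N/mm
N_t = 22; L_s = 11.9·23 = 273.7 mm; δ_solid = L₀ − L_s = 371 − 273.7 = 97.3 mm
δ = F/k = 2380/19.649 = 121.13 mm
δ ≥ δ_solid → spring goes solid

YES, δ = 121 mm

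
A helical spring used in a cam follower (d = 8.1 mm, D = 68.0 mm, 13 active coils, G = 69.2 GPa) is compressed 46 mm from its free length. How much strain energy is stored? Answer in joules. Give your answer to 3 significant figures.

9.64 J

k = Gd⁴/(8D³N_a) = (69.2×10³)(8.1⁴)/(8·68.0³·13) = 9.1093 N/mm
U = ½kδ² = 0.5 × 9.1093 × 46² = 9637.7 N·mm = 9.6377 J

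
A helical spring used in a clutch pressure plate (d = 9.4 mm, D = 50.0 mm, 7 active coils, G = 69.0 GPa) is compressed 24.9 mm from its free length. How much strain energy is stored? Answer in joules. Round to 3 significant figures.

23.9 J

k = Gd⁴/(8D³N_a) = (69.0×10³)(9.4⁴)/(8·50.0³·7) = 76.96 N/mm
U = ½kδ² = 0.5 × 76.96 × 24.9² = 23858 N·mm = 23.858 J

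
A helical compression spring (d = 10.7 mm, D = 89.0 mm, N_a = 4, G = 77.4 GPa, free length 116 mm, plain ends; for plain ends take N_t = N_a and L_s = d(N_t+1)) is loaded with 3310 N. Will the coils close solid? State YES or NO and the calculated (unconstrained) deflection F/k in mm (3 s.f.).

YES, δ = 73.6 mm

k = Gd⁴/(8D³N_a) = (77.4×10³)(10.7⁴)/(8·89.0³·4) = 44.973 N/mm
N_t = 4; L_s = 10.7·5 = 53.5 mm; δ_solid = L₀ − L_s = 116 − 53.5 = 62.5 mm
δ = F/k = 3310/44.973 = 73.599 mm
δ ≥ δ_solid → spring goes solid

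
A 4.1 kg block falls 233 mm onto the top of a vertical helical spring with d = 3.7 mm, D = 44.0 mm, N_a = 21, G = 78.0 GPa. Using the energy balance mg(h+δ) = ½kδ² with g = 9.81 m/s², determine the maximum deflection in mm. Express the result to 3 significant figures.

180 mm

k = Gd⁴/(8D³N_a) = (78.0×10³)(3.7⁴)/(8·44.0³·21) = 1.0215 N/mm
W = mg = 4.1 × 9.81 = 40.221 N
½kδ² − Wδ − Wh = 0 → δ = (W + √(W² + 2kWh))/k
δ = (40.221 + √(1617.7 + 19145.8))/1.0215 = (40.221 + 144.1)/1.0215 = 180.44 mm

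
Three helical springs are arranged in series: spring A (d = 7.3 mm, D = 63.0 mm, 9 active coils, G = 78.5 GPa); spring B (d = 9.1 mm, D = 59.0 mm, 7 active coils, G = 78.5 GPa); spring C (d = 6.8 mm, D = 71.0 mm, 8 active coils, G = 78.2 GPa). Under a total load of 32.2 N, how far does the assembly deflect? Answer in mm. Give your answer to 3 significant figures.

k_A = Gd⁴/(8D³N_a) = (78.5×10³)(7.3⁴)/(8·63.0³·9) = 12.382 N/mm
k_B = Gd⁴/(8D³N_a) = (78.5×10³)(9.1⁴)/(8·59.0³·7) = 46.805 N/mm
k_C = Gd⁴/(8D³N_a) = (78.2×10³)(6.8⁴)/(8·71.0³·8) = 7.2994 N/mm
Series: 1/k_eq = 1/12.382 + 1/46.805 + 1/7.2994 = 0.23912; k_eq = 4.182 N/mm
δ = F/k_eq = 32.2/4.182 = 7.6997 mm

7.70 mm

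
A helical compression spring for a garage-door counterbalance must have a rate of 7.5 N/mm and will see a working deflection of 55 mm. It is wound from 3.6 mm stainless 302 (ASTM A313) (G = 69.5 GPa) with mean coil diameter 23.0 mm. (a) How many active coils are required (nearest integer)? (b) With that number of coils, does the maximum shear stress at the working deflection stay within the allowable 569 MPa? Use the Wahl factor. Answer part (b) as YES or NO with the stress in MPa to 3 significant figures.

N_a = Gd⁴/(8D³k) = (69.5×10³)(3.6⁴)/(8·23.0³·7.5) = 15.99 → N_a = 16
Actual rate k = Gd⁴/(8D³·16) = 7.4955 N/mm
Working load F = kδ = 7.4955·55 = 412.25 N
C = 23.0/3.6 = 6.3889; K_W = (4C−1)/(4C−4)+0.615/C = 1.2354
τ_max = K_W·8FD/(πd³) = 1.2354·517.52 = 639.36 MPa
τ_max > 569 MPa → exceeds allowable

(a) 16 coils; (b) NO, τ_max = 639 MPa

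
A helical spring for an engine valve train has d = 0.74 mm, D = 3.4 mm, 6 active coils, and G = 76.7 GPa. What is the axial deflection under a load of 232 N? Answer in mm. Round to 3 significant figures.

k = Gd⁴/(8D³N_a) = (76.7×10³)(0.74⁴)/(8·3.4³·6) = 12.191 N/mm
δ = F/k = 232 / 12.191 = 19.03 mm

19.0 mm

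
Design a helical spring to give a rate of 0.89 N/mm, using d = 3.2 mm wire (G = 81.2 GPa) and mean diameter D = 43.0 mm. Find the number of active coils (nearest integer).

15

N_a = Gd⁴/(8D³k) = (81.2×10³ × 3.2⁴)/(8 × 43.0³ × 0.89)
    = 8.51444e+06 / 566090 = 15.04 → 15 coils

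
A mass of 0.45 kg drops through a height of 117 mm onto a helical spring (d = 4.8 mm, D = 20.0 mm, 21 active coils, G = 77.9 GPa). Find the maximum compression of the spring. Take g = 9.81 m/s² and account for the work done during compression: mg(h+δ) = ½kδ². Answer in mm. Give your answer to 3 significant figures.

k = Gd⁴/(8D³N_a) = (77.9×10³)(4.8⁴)/(8·20.0³·21) = 30.768 N/mm
W = mg = 0.45 × 9.81 = 4.4145 N
½kδ² − Wδ − Wh = 0 → δ = (W + √(W² + 2kWh))/k
δ = (4.4145 + √(19.488 + 31783.4))/30.768 = (4.4145 + 178.33)/30.768 = 5.9395 mm

5.94 mm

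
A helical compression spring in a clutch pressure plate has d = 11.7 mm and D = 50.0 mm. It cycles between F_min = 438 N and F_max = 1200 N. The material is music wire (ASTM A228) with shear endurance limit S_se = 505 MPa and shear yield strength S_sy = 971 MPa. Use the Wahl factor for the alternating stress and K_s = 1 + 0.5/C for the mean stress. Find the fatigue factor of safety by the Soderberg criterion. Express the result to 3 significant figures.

C = D/d = 50.0/11.7 = 4.2735; K_W = (4C−1)/(4C−4)+0.615/C = 1.3730; K_s = 1+0.5/C = 1.1170
F_a = (F_max−F_min)/2 = 381 N; F_m = (F_max+F_min)/2 = 819 N
τ_a = K_W·8F_aD/(πd³) = 1.3730 × 30.288 = 41.587 MPa
τ_m = K_s·8F_mD/(πd³) = 1.1170 × 65.108 = 72.726 MPa
Soderberg: 1/n_f = τ_a/S_se + τ_m/S_sy = 41.587/505 + 72.726/971 = 0.08235 + 0.07490 = 0.15725
n_f = 1/0.15725 = 6.359

6.36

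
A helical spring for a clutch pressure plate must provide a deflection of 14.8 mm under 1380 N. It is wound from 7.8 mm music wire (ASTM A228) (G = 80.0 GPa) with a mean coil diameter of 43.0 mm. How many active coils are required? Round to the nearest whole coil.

5

Required rate k = F/δ = 1380/14.8 = 93.243 N/mm
N_a = Gd⁴/(8D³k) = (80.0×10³ × 7.8⁴)/(8 × 43.0³ × 93.243)
    = 2.9612e+08 / 5.93079e+07 = 4.993 → 5 coils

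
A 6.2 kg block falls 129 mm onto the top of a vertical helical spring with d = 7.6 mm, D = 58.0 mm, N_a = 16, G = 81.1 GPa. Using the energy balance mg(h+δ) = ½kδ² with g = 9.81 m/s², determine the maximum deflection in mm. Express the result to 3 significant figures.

k = Gd⁴/(8D³N_a) = (81.1×10³)(7.6⁴)/(8·58.0³·16) = 10.834 N/mm
W = mg = 6.2 × 9.81 = 60.822 N
½kδ² − Wδ − Wh = 0 → δ = (W + √(W² + 2kWh))/k
δ = (60.822 + √(3699.3 + 170005))/10.834 = (60.822 + 416.78)/10.834 = 44.084 mm

44.1 mm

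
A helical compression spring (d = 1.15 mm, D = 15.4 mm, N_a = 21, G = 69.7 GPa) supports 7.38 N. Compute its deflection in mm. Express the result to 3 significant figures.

37.1 mm

k = Gd⁴/(8D³N_a) = (69.7×10³)(1.15⁴)/(8·15.4³·21) = 0.19868 N/mm
δ = F/k = 7.38 / 0.19868 = 37.145 mm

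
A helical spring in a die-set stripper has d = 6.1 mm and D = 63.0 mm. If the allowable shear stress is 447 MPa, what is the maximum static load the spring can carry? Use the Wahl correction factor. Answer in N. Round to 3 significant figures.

555 N

C = D/d = 63.0/6.1 = 10.3279
K_W = (4C−1)/(4C−4) + 0.615/C = 40.311/37.311 + 0.0595 = 1.1400
τ_max = K·8FD/(πd³) → F_max = τ_allow·πd³/(8DK)
F_max = 447·π·6.1³/(8·63.0·1.1400) = 3.1875e+05/574.54 = 554.79 N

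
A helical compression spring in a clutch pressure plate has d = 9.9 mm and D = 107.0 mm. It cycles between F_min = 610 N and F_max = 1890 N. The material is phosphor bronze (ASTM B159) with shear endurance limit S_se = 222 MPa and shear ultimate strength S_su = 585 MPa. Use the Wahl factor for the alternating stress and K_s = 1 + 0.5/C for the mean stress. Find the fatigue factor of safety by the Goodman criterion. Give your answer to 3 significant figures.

0.647

C = D/d = 107.0/9.9 = 10.8081; K_W = (4C−1)/(4C−4)+0.615/C = 1.1334; K_s = 1+0.5/C = 1.0463
F_a = (F_max−F_min)/2 = 640 N; F_m = (F_max+F_min)/2 = 1250 N
τ_a = K_W·8F_aD/(πd³) = 1.1334 × 179.72 = 203.69 MPa
τ_m = K_s·8F_mD/(πd³) = 1.0463 × 351.02 = 367.26 MPa
Goodman: 1/n_f = τ_a/S_se + τ_m/S_su = 203.69/222 + 367.26/585 = 0.91752 + 0.62779 = 1.5453
n_f = 1/1.5453 = 0.6471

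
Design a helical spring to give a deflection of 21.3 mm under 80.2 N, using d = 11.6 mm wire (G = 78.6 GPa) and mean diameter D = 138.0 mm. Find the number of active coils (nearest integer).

Required rate k = F/δ = 80.2/21.3 = 3.7653 N/mm
N_a = Gd⁴/(8D³k) = (78.6×10³ × 11.6⁴)/(8 × 138.0³ × 3.7653)
    = 1.42316e+09 / 7.9163e+07 = 17.98 → 18 coils

18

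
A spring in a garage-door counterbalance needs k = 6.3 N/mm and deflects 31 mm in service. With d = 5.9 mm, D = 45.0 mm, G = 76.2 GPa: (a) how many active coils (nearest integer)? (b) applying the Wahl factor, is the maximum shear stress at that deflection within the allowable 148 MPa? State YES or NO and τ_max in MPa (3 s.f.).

N_a = Gd⁴/(8D³k) = (76.2×10³)(5.9⁴)/(8·45.0³·6.3) = 20.1 → N_a = 20
Actual rate k = Gd⁴/(8D³·20) = 6.3329 N/mm
Working load F = kδ = 6.3329·31 = 196.32 N
C = 45.0/5.9 = 7.6271; K_W = (4C−1)/(4C−4)+0.615/C = 1.1938
τ_max = K_W·8FD/(πd³) = 1.1938·109.54 = 130.77 MPa
τ_max ≤ 148 MPa → acceptable

(a) 20 coils; (b) YES, τ_max = 131 MPa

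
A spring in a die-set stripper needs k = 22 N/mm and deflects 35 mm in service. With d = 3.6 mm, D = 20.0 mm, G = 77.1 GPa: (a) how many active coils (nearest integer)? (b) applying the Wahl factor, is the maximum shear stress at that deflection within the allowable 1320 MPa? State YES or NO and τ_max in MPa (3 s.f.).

(a) 9 coils; (b) YES, τ_max = 1100 MPa

N_a = Gd⁴/(8D³k) = (77.1×10³)(3.6⁴)/(8·20.0³·22) = 9.197 → N_a = 9
Actual rate k = Gd⁴/(8D³·9) = 22.482 N/mm
Working load F = kδ = 22.482·35 = 786.88 N
C = 20.0/3.6 = 5.5556; K_W = (4C−1)/(4C−4)+0.615/C = 1.2753
τ_max = K_W·8FD/(πd³) = 1.2753·858.96 = 1095.5 MPa
τ_max ≤ 1320 MPa → acceptable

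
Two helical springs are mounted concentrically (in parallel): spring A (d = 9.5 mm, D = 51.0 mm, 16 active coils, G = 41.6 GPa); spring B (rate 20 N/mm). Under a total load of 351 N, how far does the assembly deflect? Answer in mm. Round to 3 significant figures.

k_A = Gd⁴/(8D³N_a) = (41.6×10³)(9.5⁴)/(8·51.0³·16) = 19.956 N/mm
Parallel: k_eq = 19.956 + 20 = 39.956 N/mm
δ = F/k_eq = 351/39.956 = 8.7847 mm

8.78 mm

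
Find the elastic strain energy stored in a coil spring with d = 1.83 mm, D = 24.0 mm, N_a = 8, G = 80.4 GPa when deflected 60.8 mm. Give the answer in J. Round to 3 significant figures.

k = Gd⁴/(8D³N_a) = (80.4×10³)(1.83⁴)/(8·24.0³·8) = 1.0192 N/mm
U = ½kδ² = 0.5 × 1.0192 × 60.8² = 1883.8 N·mm = 1.8838 J

1.88 J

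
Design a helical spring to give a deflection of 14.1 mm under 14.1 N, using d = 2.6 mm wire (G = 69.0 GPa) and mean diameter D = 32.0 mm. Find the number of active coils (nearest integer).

12

Required rate k = F/δ = 14.1/14.1 = 1 N/mm
N_a = Gd⁴/(8D³k) = (69.0×10³ × 2.6⁴)/(8 × 32.0³ × 1)
    = 3.15313e+06 / 262144 = 12.03 → 12 coils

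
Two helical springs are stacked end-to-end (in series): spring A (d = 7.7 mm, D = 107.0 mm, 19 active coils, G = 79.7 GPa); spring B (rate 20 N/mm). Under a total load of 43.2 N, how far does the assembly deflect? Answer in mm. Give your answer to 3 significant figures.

30.9 mm

k_A = Gd⁴/(8D³N_a) = (79.7×10³)(7.7⁴)/(8·107.0³·19) = 1.5046 N/mm
Series: 1/k_eq = 1/1.5046 + 1/20 = 0.71462; k_eq = 1.3993 N/mm
δ = F/k_eq = 43.2/1.3993 = 30.872 mm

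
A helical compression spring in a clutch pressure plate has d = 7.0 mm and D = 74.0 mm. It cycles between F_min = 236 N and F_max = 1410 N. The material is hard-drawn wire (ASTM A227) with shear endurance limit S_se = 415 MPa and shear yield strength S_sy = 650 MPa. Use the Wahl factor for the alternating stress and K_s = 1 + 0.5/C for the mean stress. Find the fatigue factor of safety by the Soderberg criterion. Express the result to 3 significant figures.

0.620

C = D/d = 74.0/7.0 = 10.5714; K_W = (4C−1)/(4C−4)+0.615/C = 1.1365; K_s = 1+0.5/C = 1.0473
F_a = (F_max−F_min)/2 = 587 N; F_m = (F_max+F_min)/2 = 823 N
τ_a = K_W·8F_aD/(πd³) = 1.1365 × 322.49 = 366.52 MPa
τ_m = K_s·8F_mD/(πd³) = 1.0473 × 452.14 = 473.53 MPa
Soderberg: 1/n_f = τ_a/S_se + τ_m/S_sy = 366.52/415 + 473.53/650 = 0.88318 + 0.72851 = 1.6117
n_f = 1/1.6117 = 0.6205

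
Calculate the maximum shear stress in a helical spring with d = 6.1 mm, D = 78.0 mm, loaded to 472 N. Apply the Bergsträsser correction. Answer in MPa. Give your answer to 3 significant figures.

456 MPa

Spring index C = D/d = 78.0/6.1 = 12.7869
K_B = (4C+2)/(4C−3) = 53.148/48.148 = 1.1038
τ₀ = 8FD/(πd³) = 8·472·78.0/(π·6.1³) = 294528/713.08 = 413.04 MPa
τ_max = K·τ₀ = 1.1038 × 413.04 = 455.93 MPa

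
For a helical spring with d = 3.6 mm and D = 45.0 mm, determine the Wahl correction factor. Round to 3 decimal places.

1.114

C = D/d = 45.0/3.6 = 12.5000
K_W = (4C−1)/(4C−4) + 0.615/C = 49.000/46.000 + 0.0492 = 1.1144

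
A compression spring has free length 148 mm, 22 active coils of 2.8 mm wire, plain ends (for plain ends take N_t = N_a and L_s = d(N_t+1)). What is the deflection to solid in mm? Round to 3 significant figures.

83.6 mm

N_t = 22; L_s = 2.8·23 = 64.4 mm
δ_solid = L₀ − L_s = 148 − 64.4 = 83.6 mm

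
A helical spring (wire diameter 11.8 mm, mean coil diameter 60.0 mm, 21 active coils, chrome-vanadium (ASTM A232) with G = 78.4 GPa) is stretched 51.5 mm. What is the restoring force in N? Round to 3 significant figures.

2160 N

k = Gd⁴/(8D³N_a) = (78.4×10³)(11.8⁴)/(8·60.0³·21) = 41.887 N/mm
F = k·δ = 41.887 × 51.5 = 2157.2 N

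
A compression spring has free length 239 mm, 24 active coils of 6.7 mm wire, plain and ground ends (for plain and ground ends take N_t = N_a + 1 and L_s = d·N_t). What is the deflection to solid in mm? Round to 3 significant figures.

N_t = 25; L_s = 6.7·25 = 167.5 mm
δ_solid = L₀ − L_s = 239 − 167.5 = 71.5 mm

71.5 mm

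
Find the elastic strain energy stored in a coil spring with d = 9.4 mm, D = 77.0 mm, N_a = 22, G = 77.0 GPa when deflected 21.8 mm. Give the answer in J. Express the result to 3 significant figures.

k = Gd⁴/(8D³N_a) = (77.0×10³)(9.4⁴)/(8·77.0³·22) = 7.482 N/mm
U = ½kδ² = 0.5 × 7.482 × 21.8² = 1777.9 N·mm = 1.7779 J

1.78 J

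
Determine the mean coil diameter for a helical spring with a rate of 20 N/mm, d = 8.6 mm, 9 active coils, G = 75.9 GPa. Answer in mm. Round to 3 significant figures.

66.1 mm

D = (Gd⁴/(8N_a·k))^(1/3) = (75.9×10³·8.6⁴/(8·9·20))^(1/3)
  = (288319)^(1/3) = 66.0629 mm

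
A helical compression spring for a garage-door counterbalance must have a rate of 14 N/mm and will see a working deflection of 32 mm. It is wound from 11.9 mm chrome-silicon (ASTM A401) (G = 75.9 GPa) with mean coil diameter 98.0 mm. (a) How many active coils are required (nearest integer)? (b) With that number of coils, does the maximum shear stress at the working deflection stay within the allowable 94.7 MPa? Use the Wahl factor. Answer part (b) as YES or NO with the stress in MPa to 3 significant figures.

N_a = Gd⁴/(8D³k) = (75.9×10³)(11.9⁴)/(8·98.0³·14) = 14.44 → N_a = 14
Actual rate k = Gd⁴/(8D³·14) = 14.439 N/mm
Working load F = kδ = 14.439·32 = 462.04 N
C = 98.0/11.9 = 8.2353; K_W = (4C−1)/(4C−4)+0.615/C = 1.1783
τ_max = K_W·8FD/(πd³) = 1.1783·68.424 = 80.627 MPa
τ_max ≤ 94.7 MPa → acceptable

(a) 14 coils; (b) YES, τ_max = 80.6 MPa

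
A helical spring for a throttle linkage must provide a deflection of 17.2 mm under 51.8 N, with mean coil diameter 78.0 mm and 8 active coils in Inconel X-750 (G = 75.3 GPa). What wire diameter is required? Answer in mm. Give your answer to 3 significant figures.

5.90 mm

Required rate k = F/δ = 51.8/17.2 = 3.0116 N/mm
d = (8D³N_a·k / G)^(1/4) = (8·78.0³·8·3.0116 / (75.3×10³))^0.25
  = (1214.7)^0.25 = 5.9036 mm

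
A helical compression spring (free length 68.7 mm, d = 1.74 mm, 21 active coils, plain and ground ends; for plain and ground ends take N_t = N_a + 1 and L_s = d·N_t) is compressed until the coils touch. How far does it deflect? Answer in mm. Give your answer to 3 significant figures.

30.4 mm

N_t = 22; L_s = 1.74·22 = 38.28 mm
δ_solid = L₀ − L_s = 68.7 − 38.28 = 30.42 mm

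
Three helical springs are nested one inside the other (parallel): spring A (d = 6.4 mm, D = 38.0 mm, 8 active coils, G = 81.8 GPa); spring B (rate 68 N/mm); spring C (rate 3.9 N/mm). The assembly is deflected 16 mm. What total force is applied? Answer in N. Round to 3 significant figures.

k_A = Gd⁴/(8D³N_a) = (81.8×10³)(6.4⁴)/(8·38.0³·8) = 39.079 N/mm
Parallel: k_eq = 39.079 + 68 + 3.9 = 110.98 N/mm
F = k_eq·δ = 110.98·16 = 1775.7 N

1780 N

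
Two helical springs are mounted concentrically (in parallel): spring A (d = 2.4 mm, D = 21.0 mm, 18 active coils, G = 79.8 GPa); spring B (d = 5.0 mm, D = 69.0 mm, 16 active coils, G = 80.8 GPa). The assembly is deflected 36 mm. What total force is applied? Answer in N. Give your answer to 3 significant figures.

115 N

k_A = Gd⁴/(8D³N_a) = (79.8×10³)(2.4⁴)/(8·21.0³·18) = 1.9853 N/mm
k_B = Gd⁴/(8D³N_a) = (80.8×10³)(5.0⁴)/(8·69.0³·16) = 1.201 N/mm
Parallel: k_eq = 1.9853 + 1.201 = 3.1863 N/mm
F = k_eq·δ = 3.1863·36 = 114.71 N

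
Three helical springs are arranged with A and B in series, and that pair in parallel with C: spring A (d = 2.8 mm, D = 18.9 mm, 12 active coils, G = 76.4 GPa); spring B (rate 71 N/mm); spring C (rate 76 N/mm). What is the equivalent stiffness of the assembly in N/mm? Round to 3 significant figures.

82.6 N/mm

k_A = Gd⁴/(8D³N_a) = (76.4×10³)(2.8⁴)/(8·18.9³·12) = 7.2455 N/mm
Springs A,B series: k_AB = 1/(1/7.2455+1/71) = 6.5746 N/mm; parallel with C: k_eq = 6.5746+76 = 82.575 N/mm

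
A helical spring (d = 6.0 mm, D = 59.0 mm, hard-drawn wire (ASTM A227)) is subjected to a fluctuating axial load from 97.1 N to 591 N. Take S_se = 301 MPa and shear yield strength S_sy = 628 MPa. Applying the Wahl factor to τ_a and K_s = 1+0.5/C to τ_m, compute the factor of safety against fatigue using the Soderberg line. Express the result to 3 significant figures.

C = D/d = 59.0/6.0 = 9.8333; K_W = (4C−1)/(4C−4)+0.615/C = 1.1474; K_s = 1+0.5/C = 1.0508
F_a = (F_max−F_min)/2 = 246.95 N; F_m = (F_max+F_min)/2 = 344.05 N
τ_a = K_W·8F_aD/(πd³) = 1.1474 × 171.77 = 197.1 MPa
τ_m = K_s·8F_mD/(πd³) = 1.0508 × 239.31 = 251.48 MPa
Soderberg: 1/n_f = τ_a/S_se + τ_m/S_sy = 197.1/301 + 251.48/628 = 0.65481 + 0.40044 = 1.0553
n_f = 1/1.0553 = 0.9476

0.948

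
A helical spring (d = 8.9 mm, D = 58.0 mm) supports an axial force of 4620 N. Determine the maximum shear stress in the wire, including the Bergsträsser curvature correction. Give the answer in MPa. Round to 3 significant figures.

Spring index C = D/d = 58.0/8.9 = 6.5169
K_B = (4C+2)/(4C−3) = 28.067/23.067 = 1.2168
τ₀ = 8FD/(πd³) = 8·4620·58.0/(π·8.9³) = 2.14368e+06/2214.7 = 967.92 MPa
τ_max = K·τ₀ = 1.2168 × 967.92 = 1177.7 MPa

1180 MPa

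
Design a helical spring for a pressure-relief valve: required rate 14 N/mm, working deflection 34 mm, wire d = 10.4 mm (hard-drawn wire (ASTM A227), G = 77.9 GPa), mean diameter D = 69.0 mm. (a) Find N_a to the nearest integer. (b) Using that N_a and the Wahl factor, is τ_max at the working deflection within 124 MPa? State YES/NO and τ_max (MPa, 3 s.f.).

(a) 25 coils; (b) YES, τ_max = 90.3 MPa

N_a = Gd⁴/(8D³k) = (77.9×10³)(10.4⁴)/(8·69.0³·14) = 24.77 → N_a = 25
Actual rate k = Gd⁴/(8D³·25) = 13.871 N/mm
Working load F = kδ = 13.871·34 = 471.6 N
C = 69.0/10.4 = 6.6346; K_W = (4C−1)/(4C−4)+0.615/C = 1.2258
τ_max = K_W·8FD/(πd³) = 1.2258·73.665 = 90.299 MPa
τ_max ≤ 124 MPa → acceptable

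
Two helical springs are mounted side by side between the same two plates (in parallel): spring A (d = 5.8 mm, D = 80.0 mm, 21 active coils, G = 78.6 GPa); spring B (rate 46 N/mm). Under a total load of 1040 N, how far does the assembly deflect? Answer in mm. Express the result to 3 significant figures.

k_A = Gd⁴/(8D³N_a) = (78.6×10³)(5.8⁴)/(8·80.0³·21) = 1.0341 N/mm
Parallel: k_eq = 1.0341 + 46 = 47.034 N/mm
δ = F/k_eq = 1040/47.034 = 22.112 mm

22.1 mm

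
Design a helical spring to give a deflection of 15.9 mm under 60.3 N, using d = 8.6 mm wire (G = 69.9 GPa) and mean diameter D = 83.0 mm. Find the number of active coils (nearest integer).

22

Required rate k = F/δ = 60.3/15.9 = 3.7925 N/mm
N_a = Gd⁴/(8D³k) = (69.9×10³ × 8.6⁴)/(8 × 83.0³ × 3.7925)
    = 3.82359e+08 / 1.73478e+07 = 22.04 → 22 coils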